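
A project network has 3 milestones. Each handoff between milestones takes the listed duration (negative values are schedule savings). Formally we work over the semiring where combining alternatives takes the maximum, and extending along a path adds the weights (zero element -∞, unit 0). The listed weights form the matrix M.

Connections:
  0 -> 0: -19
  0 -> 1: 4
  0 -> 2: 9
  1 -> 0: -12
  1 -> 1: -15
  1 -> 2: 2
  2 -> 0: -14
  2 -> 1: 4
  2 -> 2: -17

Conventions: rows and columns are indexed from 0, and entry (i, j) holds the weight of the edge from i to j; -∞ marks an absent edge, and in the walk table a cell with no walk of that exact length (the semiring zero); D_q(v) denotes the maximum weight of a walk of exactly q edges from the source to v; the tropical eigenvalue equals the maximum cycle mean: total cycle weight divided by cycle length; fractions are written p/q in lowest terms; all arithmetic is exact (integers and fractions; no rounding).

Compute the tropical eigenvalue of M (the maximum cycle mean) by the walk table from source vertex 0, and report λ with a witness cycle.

q=0: [0, -∞, -∞]
q=1: [-19, 4, 9]
q=2: [-5, 13, 6]
q=3: [1, 10, 15]
Optimal cycle mean attained by: cycle 1->2->1, total 2 + 4, length 2.
Answer: λ = 3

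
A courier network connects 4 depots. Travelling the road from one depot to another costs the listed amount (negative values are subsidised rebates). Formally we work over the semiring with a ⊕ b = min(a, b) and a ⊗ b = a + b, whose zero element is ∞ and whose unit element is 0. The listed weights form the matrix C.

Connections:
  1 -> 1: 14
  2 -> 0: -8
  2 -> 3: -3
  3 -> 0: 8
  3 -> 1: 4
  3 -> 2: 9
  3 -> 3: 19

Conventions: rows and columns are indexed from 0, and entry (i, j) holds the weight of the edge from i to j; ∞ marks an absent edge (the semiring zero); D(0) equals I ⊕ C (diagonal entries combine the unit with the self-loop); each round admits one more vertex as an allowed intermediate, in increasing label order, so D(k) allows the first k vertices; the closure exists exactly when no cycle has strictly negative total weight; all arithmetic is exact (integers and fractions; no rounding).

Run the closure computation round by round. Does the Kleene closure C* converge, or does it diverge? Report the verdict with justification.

D(0):
  [0, ∞, ∞, ∞]
  [∞, 0, ∞, ∞]
  [-8, ∞, 0, -3]
  [8, 4, 9, 0]
D(1):
  [0, ∞, ∞, ∞]
  [∞, 0, ∞, ∞]
  [-8, ∞, 0, -3]
  [8, 4, 9, 0]
D(2):
  [0, ∞, ∞, ∞]
  [∞, 0, ∞, ∞]
  [-8, ∞, 0, -3]
  [8, 4, 9, 0]
D(3):
  [0, ∞, ∞, ∞]
  [∞, 0, ∞, ∞]
  [-8, ∞, 0, -3]
  [1, 4, 9, 0]
D(4):
  [0, ∞, ∞, ∞]
  [∞, 0, ∞, ∞]
  [-8, 1, 0, -3]
  [1, 4, 9, 0]
Key observation: every diagonal entry stays at the unit through all rounds, so no improving cycle exists.
Answer: CONVERGES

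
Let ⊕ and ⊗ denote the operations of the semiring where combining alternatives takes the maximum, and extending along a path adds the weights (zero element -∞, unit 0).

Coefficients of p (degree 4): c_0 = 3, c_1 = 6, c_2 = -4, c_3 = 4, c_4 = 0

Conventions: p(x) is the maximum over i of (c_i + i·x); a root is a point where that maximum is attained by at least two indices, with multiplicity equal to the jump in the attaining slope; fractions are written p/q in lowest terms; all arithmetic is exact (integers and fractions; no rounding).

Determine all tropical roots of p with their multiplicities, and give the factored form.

hull edge (i=0, c=3) to (i=1, c=6): slope 3, span 1
hull edge (i=1, c=6) to (i=3, c=4): slope -1, span 2
hull edge (i=3, c=4) to (i=4, c=0): slope -4, span 1
Factored form: p(x) = 0 ⊗ (x ⊕ (-3)) ⊗ (x ⊕ 1) ⊗ (x ⊕ 1) ⊗ (x ⊕ 4)
Answer: roots = -3 (mult 1), 1 (mult 2), 4 (mult 1)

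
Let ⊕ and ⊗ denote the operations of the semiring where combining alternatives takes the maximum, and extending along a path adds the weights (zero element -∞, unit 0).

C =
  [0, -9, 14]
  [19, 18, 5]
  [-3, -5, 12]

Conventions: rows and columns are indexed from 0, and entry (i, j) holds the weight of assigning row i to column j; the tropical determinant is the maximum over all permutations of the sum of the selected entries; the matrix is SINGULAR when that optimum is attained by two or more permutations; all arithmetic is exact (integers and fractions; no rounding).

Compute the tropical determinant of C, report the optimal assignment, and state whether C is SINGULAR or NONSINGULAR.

σ = (0, 1, 2): 0 + 18 + 12 = 30
σ = (0, 2, 1): 0 + 5 + (-5) = 0
σ = (1, 0, 2): (-9) + 19 + 12 = 22
σ = (1, 2, 0): (-9) + 5 + (-3) = -7
σ = (2, 0, 1): 14 + 19 + (-5) = 28
σ = (2, 1, 0): 14 + 18 + (-3) = 29
Optimal value attained by: σ = (0, 1, 2).
Answer: det⊕(C) = 30; verdict: NONSINGULAR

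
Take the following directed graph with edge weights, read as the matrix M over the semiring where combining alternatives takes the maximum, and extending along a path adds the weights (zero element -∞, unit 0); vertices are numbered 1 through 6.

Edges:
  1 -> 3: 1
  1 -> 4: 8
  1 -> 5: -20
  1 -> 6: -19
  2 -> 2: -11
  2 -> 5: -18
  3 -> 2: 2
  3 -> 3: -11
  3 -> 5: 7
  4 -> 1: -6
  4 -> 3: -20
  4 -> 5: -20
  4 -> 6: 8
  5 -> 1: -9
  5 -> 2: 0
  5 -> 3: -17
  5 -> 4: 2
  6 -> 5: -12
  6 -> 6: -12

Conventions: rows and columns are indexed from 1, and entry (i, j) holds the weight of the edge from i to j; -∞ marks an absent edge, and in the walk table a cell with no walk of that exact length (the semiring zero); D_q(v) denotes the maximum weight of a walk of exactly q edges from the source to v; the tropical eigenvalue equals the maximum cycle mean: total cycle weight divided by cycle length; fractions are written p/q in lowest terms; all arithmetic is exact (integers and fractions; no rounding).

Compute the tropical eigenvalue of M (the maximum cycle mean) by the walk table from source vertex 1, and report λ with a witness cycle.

q=0: [0, -∞, -∞, -∞, -∞, -∞]
q=1: [-∞, -∞, 1, 8, -20, -19]
q=2: [2, 3, -10, -18, 8, 16]
q=3: [-1, 8, 3, 10, 4, 4]
q=4: [4, 5, 0, 7, 10, 18]
q=5: [1, 10, 5, 12, 7, 15]
q=6: [6, 7, 2, 9, 12, 20]
Optimal cycle mean attained by: cycle 1->3->5->4->1, total 1 + 7 + 2 + (-6), length 4.
Answer: λ = 1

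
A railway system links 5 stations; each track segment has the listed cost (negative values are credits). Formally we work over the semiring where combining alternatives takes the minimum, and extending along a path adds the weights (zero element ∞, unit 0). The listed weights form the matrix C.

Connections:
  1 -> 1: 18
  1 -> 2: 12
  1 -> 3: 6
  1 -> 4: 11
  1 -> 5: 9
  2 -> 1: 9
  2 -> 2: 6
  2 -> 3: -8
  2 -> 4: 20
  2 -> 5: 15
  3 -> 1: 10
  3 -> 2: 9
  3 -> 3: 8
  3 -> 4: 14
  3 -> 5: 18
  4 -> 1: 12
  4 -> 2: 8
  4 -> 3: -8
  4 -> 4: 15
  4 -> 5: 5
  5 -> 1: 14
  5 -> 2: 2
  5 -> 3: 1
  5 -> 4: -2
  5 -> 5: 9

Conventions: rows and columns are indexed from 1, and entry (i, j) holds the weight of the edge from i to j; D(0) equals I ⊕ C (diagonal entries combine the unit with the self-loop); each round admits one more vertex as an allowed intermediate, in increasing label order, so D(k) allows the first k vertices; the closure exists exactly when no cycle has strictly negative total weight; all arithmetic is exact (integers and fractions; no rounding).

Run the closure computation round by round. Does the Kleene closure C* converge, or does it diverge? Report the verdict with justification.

D(0):
  [0, 12, 6, 11, 9]
  [9, 0, -8, 20, 15]
  [10, 9, 0, 14, 18]
  [12, 8, -8, 0, 5]
  [14, 2, 1, -2, 0]
D(1):
  [0, 12, 6, 11, 9]
  [9, 0, -8, 20, 15]
  [10, 9, 0, 14, 18]
  [12, 8, -8, 0, 5]
  [14, 2, 1, -2, 0]
D(2):
  [0, 12, 4, 11, 9]
  [9, 0, -8, 20, 15]
  [10, 9, 0, 14, 18]
  [12, 8, -8, 0, 5]
  [11, 2, -6, -2, 0]
D(3):
  [0, 12, 4, 11, 9]
  [2, 0, -8, 6, 10]
  [10, 9, 0, 14, 18]
  [2, 1, -8, 0, 5]
  [4, 2, -6, -2, 0]
D(4):
  [0, 12, 3, 11, 9]
  [2, 0, -8, 6, 10]
  [10, 9, 0, 14, 18]
  [2, 1, -8, 0, 5]
  [0, -1, -10, -2, 0]
D(5):
  [0, 8, -1, 7, 9]
  [2, 0, -8, 6, 10]
  [10, 9, 0, 14, 18]
  [2, 1, -8, 0, 5]
  [0, -1, -10, -2, 0]
Key observation: every diagonal entry stays at the unit through all rounds, so no improving cycle exists.
Answer: CONVERGES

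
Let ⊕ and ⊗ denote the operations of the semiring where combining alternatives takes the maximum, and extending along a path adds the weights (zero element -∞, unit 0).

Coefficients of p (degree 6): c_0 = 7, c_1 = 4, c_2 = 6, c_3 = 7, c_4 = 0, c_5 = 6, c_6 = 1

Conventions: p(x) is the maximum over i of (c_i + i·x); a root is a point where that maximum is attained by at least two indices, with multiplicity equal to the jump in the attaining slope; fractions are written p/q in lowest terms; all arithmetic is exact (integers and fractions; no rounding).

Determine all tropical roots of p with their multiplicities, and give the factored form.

hull edge (i=0, c=7) to (i=3, c=7): slope 0, span 3
hull edge (i=3, c=7) to (i=5, c=6): slope -1/2, span 2
hull edge (i=5, c=6) to (i=6, c=1): slope -5, span 1
Factored form: p(x) = 1 ⊗ (x ⊕ 0) ⊗ (x ⊕ 0) ⊗ (x ⊕ 0) ⊗ (x ⊕ 1/2) ⊗ (x ⊕ 1/2) ⊗ (x ⊕ 5)
Answer: roots = 0 (mult 3), 1/2 (mult 2), 5 (mult 1)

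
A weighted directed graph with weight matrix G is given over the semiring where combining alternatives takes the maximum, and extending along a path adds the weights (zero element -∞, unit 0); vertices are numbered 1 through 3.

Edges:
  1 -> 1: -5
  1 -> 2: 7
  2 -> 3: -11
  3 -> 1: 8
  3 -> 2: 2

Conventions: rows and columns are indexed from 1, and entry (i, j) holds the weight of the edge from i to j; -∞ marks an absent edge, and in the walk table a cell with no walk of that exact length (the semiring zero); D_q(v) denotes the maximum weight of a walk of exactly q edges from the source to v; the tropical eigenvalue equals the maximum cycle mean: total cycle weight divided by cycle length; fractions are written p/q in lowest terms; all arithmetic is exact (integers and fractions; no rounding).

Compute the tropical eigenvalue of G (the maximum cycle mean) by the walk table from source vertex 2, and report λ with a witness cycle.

q=0: [-∞, 0, -∞]
q=1: [-∞, -∞, -11]
q=2: [-3, -9, -∞]
q=3: [-8, 4, -20]
Optimal cycle mean attained by: cycle 1->2->3->1, total 7 + (-11) + 8, length 3.
Answer: λ = 4/3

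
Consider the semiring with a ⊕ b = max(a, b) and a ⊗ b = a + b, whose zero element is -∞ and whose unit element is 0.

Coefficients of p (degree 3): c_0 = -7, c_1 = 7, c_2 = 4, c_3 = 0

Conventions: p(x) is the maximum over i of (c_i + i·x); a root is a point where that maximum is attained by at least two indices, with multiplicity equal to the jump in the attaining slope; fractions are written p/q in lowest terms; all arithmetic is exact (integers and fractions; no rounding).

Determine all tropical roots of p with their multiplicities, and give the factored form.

hull edge (i=0, c=-7) to (i=1, c=7): slope 14, span 1
hull edge (i=1, c=7) to (i=2, c=4): slope -3, span 1
hull edge (i=2, c=4) to (i=3, c=0): slope -4, span 1
Factored form: p(x) = 0 ⊗ (x ⊕ (-14)) ⊗ (x ⊕ 3) ⊗ (x ⊕ 4)
Answer: roots = -14 (mult 1), 3 (mult 1), 4 (mult 1)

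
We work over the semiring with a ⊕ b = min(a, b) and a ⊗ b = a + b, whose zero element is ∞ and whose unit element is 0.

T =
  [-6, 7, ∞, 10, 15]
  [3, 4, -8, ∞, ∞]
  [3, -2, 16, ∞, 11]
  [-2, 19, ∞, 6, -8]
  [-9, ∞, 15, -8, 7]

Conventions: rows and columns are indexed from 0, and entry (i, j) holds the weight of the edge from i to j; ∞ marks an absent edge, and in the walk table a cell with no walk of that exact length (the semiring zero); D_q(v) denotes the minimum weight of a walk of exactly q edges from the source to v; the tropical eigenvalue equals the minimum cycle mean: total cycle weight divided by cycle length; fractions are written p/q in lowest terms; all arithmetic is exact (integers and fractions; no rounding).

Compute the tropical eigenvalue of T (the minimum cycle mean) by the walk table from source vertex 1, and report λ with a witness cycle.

q=0: [∞, 0, ∞, ∞, ∞]
q=1: [3, 4, -8, ∞, ∞]
q=2: [-5, -10, -4, 13, 3]
q=3: [-11, -6, -18, -5, 5]
q=4: [-17, -20, -14, -3, -13]
q=5: [-23, -16, -28, -21, -11]
Optimal cycle mean attained by: cycle 3->4->3, total (-8) + (-8), length 2.
Answer: λ = -8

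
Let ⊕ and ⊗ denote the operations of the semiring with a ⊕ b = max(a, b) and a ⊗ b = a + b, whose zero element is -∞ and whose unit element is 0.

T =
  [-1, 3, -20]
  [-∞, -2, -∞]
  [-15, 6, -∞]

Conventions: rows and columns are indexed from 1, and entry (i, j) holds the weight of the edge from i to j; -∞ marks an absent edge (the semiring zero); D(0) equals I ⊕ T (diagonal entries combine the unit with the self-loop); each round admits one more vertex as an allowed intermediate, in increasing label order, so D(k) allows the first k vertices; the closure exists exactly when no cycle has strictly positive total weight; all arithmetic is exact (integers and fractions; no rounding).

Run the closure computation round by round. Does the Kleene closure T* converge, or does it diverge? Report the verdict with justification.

D(0):
  [0, 3, -20]
  [-∞, 0, -∞]
  [-15, 6, 0]
D(1):
  [0, 3, -20]
  [-∞, 0, -∞]
  [-15, 6, 0]
D(2):
  [0, 3, -20]
  [-∞, 0, -∞]
  [-15, 6, 0]
D(3):
  [0, 3, -20]
  [-∞, 0, -∞]
  [-15, 6, 0]
Key observation: every diagonal entry stays at the unit through all rounds, so no improving cycle exists.
Answer: CONVERGES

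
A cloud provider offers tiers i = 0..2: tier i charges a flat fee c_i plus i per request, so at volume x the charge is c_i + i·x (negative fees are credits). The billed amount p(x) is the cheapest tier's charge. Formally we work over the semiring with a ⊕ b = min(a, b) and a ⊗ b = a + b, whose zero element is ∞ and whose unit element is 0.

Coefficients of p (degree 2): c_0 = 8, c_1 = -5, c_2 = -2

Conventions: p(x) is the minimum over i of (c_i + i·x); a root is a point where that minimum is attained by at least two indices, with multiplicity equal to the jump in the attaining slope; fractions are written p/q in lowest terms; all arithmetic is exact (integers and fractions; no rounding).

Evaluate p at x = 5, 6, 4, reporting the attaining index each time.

p(5) = min(8+0·5=8, -5+1·5=0, -2+2·5=8) = 0 (attained by i=1)
p(6) = min(8+0·6=8, -5+1·6=1, -2+2·6=10) = 1 (attained by i=1)
p(4) = min(8+0·4=8, -5+1·4=-1, -2+2·4=6) = -1 (attained by i=1)
Answer: p(5) = 0; p(6) = 1; p(4) = -1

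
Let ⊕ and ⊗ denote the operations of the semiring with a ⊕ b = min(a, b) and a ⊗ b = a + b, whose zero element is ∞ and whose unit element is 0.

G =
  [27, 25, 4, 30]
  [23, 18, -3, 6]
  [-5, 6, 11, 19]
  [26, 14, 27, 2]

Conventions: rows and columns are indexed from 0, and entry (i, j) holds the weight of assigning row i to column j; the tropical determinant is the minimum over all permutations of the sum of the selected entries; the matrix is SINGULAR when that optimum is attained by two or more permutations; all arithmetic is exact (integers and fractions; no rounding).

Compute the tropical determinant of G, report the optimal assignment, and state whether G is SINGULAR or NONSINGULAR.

σ = (0, 1, 2, 3): 27 + 18 + 11 + 2 = 58
σ = (0, 1, 3, 2): 27 + 18 + 19 + 27 = 91
σ = (0, 2, 1, 3): 27 + (-3) + 6 + 2 = 32
σ = (0, 2, 3, 1): 27 + (-3) + 19 + 14 = 57
σ = (0, 3, 1, 2): 27 + 6 + 6 + 27 = 66
σ = (0, 3, 2, 1): 27 + 6 + 11 + 14 = 58
σ = (1, 0, 2, 3): 25 + 23 + 11 + 2 = 61
σ = (1, 0, 3, 2): 25 + 23 + 19 + 27 = 94
σ = (1, 2, 0, 3): 25 + (-3) + (-5) + 2 = 19
σ = (1, 2, 3, 0): 25 + (-3) + 19 + 26 = 67
σ = (1, 3, 0, 2): 25 + 6 + (-5) + 27 = 53
σ = (1, 3, 2, 0): 25 + 6 + 11 + 26 = 68
σ = (2, 0, 1, 3): 4 + 23 + 6 + 2 = 35
σ = (2, 0, 3, 1): 4 + 23 + 19 + 14 = 60
σ = (2, 1, 0, 3): 4 + 18 + (-5) + 2 = 19
σ = (2, 1, 3, 0): 4 + 18 + 19 + 26 = 67
σ = (2, 3, 0, 1): 4 + 6 + (-5) + 14 = 19
σ = (2, 3, 1, 0): 4 + 6 + 6 + 26 = 42
σ = (3, 0, 1, 2): 30 + 23 + 6 + 27 = 86
σ = (3, 0, 2, 1): 30 + 23 + 11 + 14 = 78
σ = (3, 1, 0, 2): 30 + 18 + (-5) + 27 = 70
σ = (3, 1, 2, 0): 30 + 18 + 11 + 26 = 85
σ = (3, 2, 0, 1): 30 + (-3) + (-5) + 14 = 36
σ = (3, 2, 1, 0): 30 + (-3) + 6 + 26 = 59
Optimal value attained by: σ = (1, 2, 0, 3).
Answer: det⊕(G) = 19; verdict: SINGULAR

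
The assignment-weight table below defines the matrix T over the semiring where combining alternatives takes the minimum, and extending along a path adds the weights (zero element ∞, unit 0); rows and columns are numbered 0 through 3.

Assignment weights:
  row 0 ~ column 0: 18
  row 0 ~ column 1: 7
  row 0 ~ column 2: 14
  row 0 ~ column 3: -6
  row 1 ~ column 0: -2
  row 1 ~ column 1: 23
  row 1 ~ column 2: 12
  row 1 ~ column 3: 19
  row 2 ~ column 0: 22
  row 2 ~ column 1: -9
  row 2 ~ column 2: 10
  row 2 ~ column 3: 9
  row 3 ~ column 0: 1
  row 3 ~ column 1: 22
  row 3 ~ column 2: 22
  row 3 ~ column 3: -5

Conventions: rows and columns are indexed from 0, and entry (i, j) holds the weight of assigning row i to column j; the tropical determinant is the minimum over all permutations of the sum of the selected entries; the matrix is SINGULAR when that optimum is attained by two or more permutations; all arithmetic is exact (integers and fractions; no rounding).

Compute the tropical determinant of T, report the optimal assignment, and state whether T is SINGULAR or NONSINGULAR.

σ = (0, 1, 2, 3): 18 + 23 + 10 + (-5) = 46
σ = (0, 1, 3, 2): 18 + 23 + 9 + 22 = 72
σ = (0, 2, 1, 3): 18 + 12 + (-9) + (-5) = 16
σ = (0, 2, 3, 1): 18 + 12 + 9 + 22 = 61
σ = (0, 3, 1, 2): 18 + 19 + (-9) + 22 = 50
σ = (0, 3, 2, 1): 18 + 19 + 10 + 22 = 69
σ = (1, 0, 2, 3): 7 + (-2) + 10 + (-5) = 10
σ = (1, 0, 3, 2): 7 + (-2) + 9 + 22 = 36
σ = (1, 2, 0, 3): 7 + 12 + 22 + (-5) = 36
σ = (1, 2, 3, 0): 7 + 12 + 9 + 1 = 29
σ = (1, 3, 0, 2): 7 + 19 + 22 + 22 = 70
σ = (1, 3, 2, 0): 7 + 19 + 10 + 1 = 37
σ = (2, 0, 1, 3): 14 + (-2) + (-9) + (-5) = -2
σ = (2, 0, 3, 1): 14 + (-2) + 9 + 22 = 43
σ = (2, 1, 0, 3): 14 + 23 + 22 + (-5) = 54
σ = (2, 1, 3, 0): 14 + 23 + 9 + 1 = 47
σ = (2, 3, 0, 1): 14 + 19 + 22 + 22 = 77
σ = (2, 3, 1, 0): 14 + 19 + (-9) + 1 = 25
σ = (3, 0, 1, 2): (-6) + (-2) + (-9) + 22 = 5
σ = (3, 0, 2, 1): (-6) + (-2) + 10 + 22 = 24
σ = (3, 1, 0, 2): (-6) + 23 + 22 + 22 = 61
σ = (3, 1, 2, 0): (-6) + 23 + 10 + 1 = 28
σ = (3, 2, 0, 1): (-6) + 12 + 22 + 22 = 50
σ = (3, 2, 1, 0): (-6) + 12 + (-9) + 1 = -2
Optimal value attained by: σ = (2, 0, 1, 3).
Answer: det⊕(T) = -2; verdict: SINGULAR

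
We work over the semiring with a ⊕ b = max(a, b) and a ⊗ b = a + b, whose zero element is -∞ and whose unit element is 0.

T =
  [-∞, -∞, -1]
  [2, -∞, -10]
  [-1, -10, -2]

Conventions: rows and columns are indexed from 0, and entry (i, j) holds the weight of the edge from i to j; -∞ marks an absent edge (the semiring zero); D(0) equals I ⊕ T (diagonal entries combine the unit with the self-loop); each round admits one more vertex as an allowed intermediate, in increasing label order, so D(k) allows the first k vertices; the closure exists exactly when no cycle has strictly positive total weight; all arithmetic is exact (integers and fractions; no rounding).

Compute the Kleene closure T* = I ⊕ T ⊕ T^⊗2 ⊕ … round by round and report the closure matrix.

D(0):
  [0, -∞, -1]
  [2, 0, -10]
  [-1, -10, 0]
D(1):
  [0, -∞, -1]
  [2, 0, 1]
  [-1, -10, 0]
D(2):
  [0, -∞, -1]
  [2, 0, 1]
  [-1, -10, 0]
D(3):
  [0, -11, -1]
  [2, 0, 1]
  [-1, -10, 0]
Answer: T* = [[0, -11, -1], [2, 0, 1], [-1, -10, 0]]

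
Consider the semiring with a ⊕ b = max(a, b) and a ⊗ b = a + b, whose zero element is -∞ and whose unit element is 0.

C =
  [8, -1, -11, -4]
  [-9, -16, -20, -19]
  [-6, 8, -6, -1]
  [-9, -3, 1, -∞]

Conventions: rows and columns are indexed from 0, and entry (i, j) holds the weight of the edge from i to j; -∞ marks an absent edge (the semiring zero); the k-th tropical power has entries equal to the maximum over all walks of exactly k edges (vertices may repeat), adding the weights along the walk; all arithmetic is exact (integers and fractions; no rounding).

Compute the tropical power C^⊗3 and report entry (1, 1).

C^⊗2:
  [16, 7, -3, 4]
  [-1, -10, -18, -13]
  [2, 2, 0, -7]
  [-1, 9, -5, 0]
C^⊗3:
  [24, 15, 5, 12]
  [7, -2, -12, -5]
  [10, 8, -6, -1]
  [7, 3, 1, -5]
Key observation: the optimum is the walk 1->0->0->1, with weight (-9) + 8 + (-1) = -2.
Optimal value attained by: walk 1->0->0->1.
Answer: (C^⊗3)[1][1] = -2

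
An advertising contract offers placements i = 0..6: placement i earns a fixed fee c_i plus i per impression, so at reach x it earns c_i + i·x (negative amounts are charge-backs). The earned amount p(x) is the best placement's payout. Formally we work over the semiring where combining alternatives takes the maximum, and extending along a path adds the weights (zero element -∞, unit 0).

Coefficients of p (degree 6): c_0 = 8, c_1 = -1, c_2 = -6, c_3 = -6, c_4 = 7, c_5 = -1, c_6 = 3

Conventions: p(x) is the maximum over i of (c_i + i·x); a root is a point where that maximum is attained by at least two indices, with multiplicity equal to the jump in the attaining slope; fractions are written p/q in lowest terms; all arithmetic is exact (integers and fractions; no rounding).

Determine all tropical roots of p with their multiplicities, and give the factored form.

hull edge (i=0, c=8) to (i=4, c=7): slope -1/4, span 4
hull edge (i=4, c=7) to (i=6, c=3): slope -2, span 2
Factored form: p(x) = 3 ⊗ (x ⊕ 1/4) ⊗ (x ⊕ 1/4) ⊗ (x ⊕ 1/4) ⊗ (x ⊕ 1/4) ⊗ (x ⊕ 2) ⊗ (x ⊕ 2)
Answer: roots = 1/4 (mult 4), 2 (mult 2)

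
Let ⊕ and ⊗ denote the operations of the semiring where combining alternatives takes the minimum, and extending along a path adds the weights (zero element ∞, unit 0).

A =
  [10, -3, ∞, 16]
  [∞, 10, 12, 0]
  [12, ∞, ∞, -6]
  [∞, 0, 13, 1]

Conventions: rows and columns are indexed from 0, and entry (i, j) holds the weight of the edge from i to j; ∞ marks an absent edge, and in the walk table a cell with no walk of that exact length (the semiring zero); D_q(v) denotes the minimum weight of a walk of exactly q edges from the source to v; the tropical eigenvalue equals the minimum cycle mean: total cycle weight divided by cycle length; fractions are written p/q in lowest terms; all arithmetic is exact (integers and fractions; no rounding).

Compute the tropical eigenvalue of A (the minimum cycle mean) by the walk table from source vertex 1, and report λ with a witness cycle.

q=0: [∞, 0, ∞, ∞]
q=1: [∞, 10, 12, 0]
q=2: [24, 0, 13, 1]
q=3: [25, 1, 12, 0]
q=4: [24, 0, 13, 1]
Optimal cycle mean attained by: cycle 1->3->1, total 0 + 0, length 2.
Answer: λ = 0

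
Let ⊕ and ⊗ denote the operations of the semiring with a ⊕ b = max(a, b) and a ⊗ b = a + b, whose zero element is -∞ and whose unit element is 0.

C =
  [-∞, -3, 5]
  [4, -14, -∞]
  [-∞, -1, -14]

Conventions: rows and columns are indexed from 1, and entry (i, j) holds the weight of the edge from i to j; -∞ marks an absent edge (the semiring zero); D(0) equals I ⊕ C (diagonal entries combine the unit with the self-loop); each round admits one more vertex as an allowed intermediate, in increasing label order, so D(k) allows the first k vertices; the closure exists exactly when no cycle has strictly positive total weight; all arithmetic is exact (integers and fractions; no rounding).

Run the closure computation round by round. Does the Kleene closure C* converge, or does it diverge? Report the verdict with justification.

D(0):
  [0, -3, 5]
  [4, 0, -∞]
  [-∞, -1, 0]
Detection: at round 1, diagonal entry (2, 2) turns strictly positive.
Key observation: the cycle 2->1->2 has total weight 4 + (-3), which is strictly positive.
Answer: DIVERGES — positive cycle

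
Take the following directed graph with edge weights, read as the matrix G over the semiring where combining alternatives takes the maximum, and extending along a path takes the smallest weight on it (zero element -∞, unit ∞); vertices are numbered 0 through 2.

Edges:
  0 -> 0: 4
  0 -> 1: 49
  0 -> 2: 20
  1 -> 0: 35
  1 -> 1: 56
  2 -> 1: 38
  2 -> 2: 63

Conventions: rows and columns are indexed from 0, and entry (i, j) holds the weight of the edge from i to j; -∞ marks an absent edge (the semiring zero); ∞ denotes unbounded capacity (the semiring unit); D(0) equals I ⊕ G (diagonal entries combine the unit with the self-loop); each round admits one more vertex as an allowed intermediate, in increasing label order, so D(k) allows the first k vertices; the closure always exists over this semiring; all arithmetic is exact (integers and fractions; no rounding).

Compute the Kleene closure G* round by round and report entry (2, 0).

D(0):
  [∞, 49, 20]
  [35, ∞, -∞]
  [-∞, 38, ∞]
D(1):
  [∞, 49, 20]
  [35, ∞, 20]
  [-∞, 38, ∞]
D(2):
  [∞, 49, 20]
  [35, ∞, 20]
  [35, 38, ∞]
D(3):
  [∞, 49, 20]
  [35, ∞, 20]
  [35, 38, ∞]
Answer: G*[2][0] = 35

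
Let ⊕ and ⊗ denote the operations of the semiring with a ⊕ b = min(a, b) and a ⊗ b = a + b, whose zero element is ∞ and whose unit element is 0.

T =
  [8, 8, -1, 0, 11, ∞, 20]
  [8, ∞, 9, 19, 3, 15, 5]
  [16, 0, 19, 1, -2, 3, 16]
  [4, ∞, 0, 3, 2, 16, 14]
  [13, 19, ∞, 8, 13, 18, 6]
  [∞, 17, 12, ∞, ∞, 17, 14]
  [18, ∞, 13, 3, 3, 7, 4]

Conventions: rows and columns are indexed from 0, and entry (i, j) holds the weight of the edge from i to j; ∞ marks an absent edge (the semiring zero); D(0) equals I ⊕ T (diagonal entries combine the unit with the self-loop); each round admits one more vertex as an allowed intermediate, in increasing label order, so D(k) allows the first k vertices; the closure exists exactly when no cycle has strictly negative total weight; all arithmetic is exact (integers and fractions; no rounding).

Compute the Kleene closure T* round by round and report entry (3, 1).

D(0):
  [0, 8, -1, 0, 11, ∞, 20]
  [8, 0, 9, 19, 3, 15, 5]
  [16, 0, 0, 1, -2, 3, 16]
  [4, ∞, 0, 0, 2, 16, 14]
  [13, 19, ∞, 8, 0, 18, 6]
  [∞, 17, 12, ∞, ∞, 0, 14]
  [18, ∞, 13, 3, 3, 7, 0]
D(1):
  [0, 8, -1, 0, 11, ∞, 20]
  [8, 0, 7, 8, 3, 15, 5]
  [16, 0, 0, 1, -2, 3, 16]
  [4, 12, 0, 0, 2, 16, 14]
  [13, 19, 12, 8, 0, 18, 6]
  [∞, 17, 12, ∞, ∞, 0, 14]
  [18, 26, 13, 3, 3, 7, 0]
D(2):
  [0, 8, -1, 0, 11, 23, 13]
  [8, 0, 7, 8, 3, 15, 5]
  [8, 0, 0, 1, -2, 3, 5]
  [4, 12, 0, 0, 2, 16, 14]
  [13, 19, 12, 8, 0, 18, 6]
  [25, 17, 12, 25, 20, 0, 14]
  [18, 26, 13, 3, 3, 7, 0]
D(3):
  [0, -1, -1, 0, -3, 2, 4]
  [8, 0, 7, 8, 3, 10, 5]
  [8, 0, 0, 1, -2, 3, 5]
  [4, 0, 0, 0, -2, 3, 5]
  [13, 12, 12, 8, 0, 15, 6]
  [20, 12, 12, 13, 10, 0, 14]
  [18, 13, 13, 3, 3, 7, 0]
D(4):
  [0, -1, -1, 0, -3, 2, 4]
  [8, 0, 7, 8, 3, 10, 5]
  [5, 0, 0, 1, -2, 3, 5]
  [4, 0, 0, 0, -2, 3, 5]
  [12, 8, 8, 8, 0, 11, 6]
  [17, 12, 12, 13, 10, 0, 14]
  [7, 3, 3, 3, 1, 6, 0]
D(5):
  [0, -1, -1, 0, -3, 2, 3]
  [8, 0, 7, 8, 3, 10, 5]
  [5, 0, 0, 1, -2, 3, 4]
  [4, 0, 0, 0, -2, 3, 4]
  [12, 8, 8, 8, 0, 11, 6]
  [17, 12, 12, 13, 10, 0, 14]
  [7, 3, 3, 3, 1, 6, 0]
D(6):
  [0, -1, -1, 0, -3, 2, 3]
  [8, 0, 7, 8, 3, 10, 5]
  [5, 0, 0, 1, -2, 3, 4]
  [4, 0, 0, 0, -2, 3, 4]
  [12, 8, 8, 8, 0, 11, 6]
  [17, 12, 12, 13, 10, 0, 14]
  [7, 3, 3, 3, 1, 6, 0]
D(7):
  [0, -1, -1, 0, -3, 2, 3]
  [8, 0, 7, 8, 3, 10, 5]
  [5, 0, 0, 1, -2, 3, 4]
  [4, 0, 0, 0, -2, 3, 4]
  [12, 8, 8, 8, 0, 11, 6]
  [17, 12, 12, 13, 10, 0, 14]
  [7, 3, 3, 3, 1, 6, 0]
Answer: T*[3][1] = 0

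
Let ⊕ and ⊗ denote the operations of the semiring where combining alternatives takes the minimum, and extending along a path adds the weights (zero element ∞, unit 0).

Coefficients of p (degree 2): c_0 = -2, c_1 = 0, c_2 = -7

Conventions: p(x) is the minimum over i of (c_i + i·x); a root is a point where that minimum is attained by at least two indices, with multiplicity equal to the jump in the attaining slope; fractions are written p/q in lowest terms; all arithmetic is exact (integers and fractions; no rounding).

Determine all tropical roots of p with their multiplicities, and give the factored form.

hull edge (i=0, c=-2) to (i=2, c=-7): slope -5/2, span 2
Factored form: p(x) = -7 ⊗ (x ⊕ 5/2) ⊗ (x ⊕ 5/2)
Answer: roots = 5/2 (mult 2)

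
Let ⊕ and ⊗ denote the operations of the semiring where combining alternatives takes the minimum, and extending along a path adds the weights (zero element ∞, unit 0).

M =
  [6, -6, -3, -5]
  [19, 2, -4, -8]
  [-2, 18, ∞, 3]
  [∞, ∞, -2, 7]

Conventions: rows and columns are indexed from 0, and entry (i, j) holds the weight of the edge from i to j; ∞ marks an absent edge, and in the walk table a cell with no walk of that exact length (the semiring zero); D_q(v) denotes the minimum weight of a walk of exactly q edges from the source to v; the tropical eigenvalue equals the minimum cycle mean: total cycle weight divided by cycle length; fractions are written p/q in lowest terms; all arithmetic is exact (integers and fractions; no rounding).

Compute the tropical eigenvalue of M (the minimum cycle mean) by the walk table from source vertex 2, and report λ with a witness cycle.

q=0: [∞, ∞, 0, ∞]
q=1: [-2, 18, ∞, 3]
q=2: [4, -8, -5, -7]
q=3: [-7, -6, -12, -16]
q=4: [-14, -13, -18, -14]
Optimal cycle mean attained by: cycle 0->1->3->2->0, total (-6) + (-8) + (-2) + (-2), length 4.
Answer: λ = -9/2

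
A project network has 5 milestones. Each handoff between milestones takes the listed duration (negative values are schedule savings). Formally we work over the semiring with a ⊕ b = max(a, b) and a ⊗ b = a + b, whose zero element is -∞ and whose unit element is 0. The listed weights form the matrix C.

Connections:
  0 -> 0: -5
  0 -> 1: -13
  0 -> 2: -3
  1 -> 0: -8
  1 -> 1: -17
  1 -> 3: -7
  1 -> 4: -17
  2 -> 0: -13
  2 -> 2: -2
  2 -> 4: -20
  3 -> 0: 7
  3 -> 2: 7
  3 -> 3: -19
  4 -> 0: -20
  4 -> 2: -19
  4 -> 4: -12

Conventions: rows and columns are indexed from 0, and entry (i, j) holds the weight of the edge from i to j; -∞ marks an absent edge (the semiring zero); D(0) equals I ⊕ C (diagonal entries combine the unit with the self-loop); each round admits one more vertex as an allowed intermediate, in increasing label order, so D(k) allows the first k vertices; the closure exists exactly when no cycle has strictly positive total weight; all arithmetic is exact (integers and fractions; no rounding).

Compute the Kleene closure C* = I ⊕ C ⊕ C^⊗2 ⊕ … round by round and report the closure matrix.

D(0):
  [0, -13, -3, -∞, -∞]
  [-8, 0, -∞, -7, -17]
  [-13, -∞, 0, -∞, -20]
  [7, -∞, 7, 0, -∞]
  [-20, -∞, -19, -∞, 0]
D(1):
  [0, -13, -3, -∞, -∞]
  [-8, 0, -11, -7, -17]
  [-13, -26, 0, -∞, -20]
  [7, -6, 7, 0, -∞]
  [-20, -33, -19, -∞, 0]
D(2):
  [0, -13, -3, -20, -30]
  [-8, 0, -11, -7, -17]
  [-13, -26, 0, -33, -20]
  [7, -6, 7, 0, -23]
  [-20, -33, -19, -40, 0]
D(3):
  [0, -13, -3, -20, -23]
  [-8, 0, -11, -7, -17]
  [-13, -26, 0, -33, -20]
  [7, -6, 7, 0, -13]
  [-20, -33, -19, -40, 0]
D(4):
  [0, -13, -3, -20, -23]
  [0, 0, 0, -7, -17]
  [-13, -26, 0, -33, -20]
  [7, -6, 7, 0, -13]
  [-20, -33, -19, -40, 0]
D(5):
  [0, -13, -3, -20, -23]
  [0, 0, 0, -7, -17]
  [-13, -26, 0, -33, -20]
  [7, -6, 7, 0, -13]
  [-20, -33, -19, -40, 0]
Answer: C* = [[0, -13, -3, -20, -23], [0, 0, 0, -7, -17], [-13, -26, 0, -33, -20], [7, -6, 7, 0, -13], [-20, -33, -19, -40, 0]]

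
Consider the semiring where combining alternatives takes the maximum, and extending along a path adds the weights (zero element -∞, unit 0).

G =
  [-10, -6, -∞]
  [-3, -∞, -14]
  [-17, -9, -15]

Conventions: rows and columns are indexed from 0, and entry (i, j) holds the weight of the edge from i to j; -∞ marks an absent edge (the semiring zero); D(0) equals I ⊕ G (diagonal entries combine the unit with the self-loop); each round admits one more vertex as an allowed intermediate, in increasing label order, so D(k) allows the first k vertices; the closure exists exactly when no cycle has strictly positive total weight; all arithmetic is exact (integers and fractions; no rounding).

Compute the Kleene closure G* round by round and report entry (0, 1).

D(0):
  [0, -6, -∞]
  [-3, 0, -14]
  [-17, -9, 0]
D(1):
  [0, -6, -∞]
  [-3, 0, -14]
  [-17, -9, 0]
D(2):
  [0, -6, -20]
  [-3, 0, -14]
  [-12, -9, 0]
D(3):
  [0, -6, -20]
  [-3, 0, -14]
  [-12, -9, 0]
Answer: G*[0][1] = -6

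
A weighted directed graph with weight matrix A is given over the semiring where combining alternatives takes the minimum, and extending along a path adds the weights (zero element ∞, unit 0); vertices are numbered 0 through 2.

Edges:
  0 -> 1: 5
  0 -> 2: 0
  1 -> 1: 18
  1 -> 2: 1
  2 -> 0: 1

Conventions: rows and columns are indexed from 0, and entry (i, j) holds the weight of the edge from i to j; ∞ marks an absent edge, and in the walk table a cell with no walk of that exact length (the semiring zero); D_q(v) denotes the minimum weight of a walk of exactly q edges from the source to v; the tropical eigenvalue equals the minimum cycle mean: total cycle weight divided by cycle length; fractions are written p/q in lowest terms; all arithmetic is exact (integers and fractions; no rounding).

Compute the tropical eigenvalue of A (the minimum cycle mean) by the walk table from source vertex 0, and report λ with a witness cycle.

q=0: [0, ∞, ∞]
q=1: [∞, 5, 0]
q=2: [1, 23, 6]
q=3: [7, 6, 1]
Optimal cycle mean attained by: cycle 0->2->0, total 0 + 1, length 2.
Answer: λ = 1/2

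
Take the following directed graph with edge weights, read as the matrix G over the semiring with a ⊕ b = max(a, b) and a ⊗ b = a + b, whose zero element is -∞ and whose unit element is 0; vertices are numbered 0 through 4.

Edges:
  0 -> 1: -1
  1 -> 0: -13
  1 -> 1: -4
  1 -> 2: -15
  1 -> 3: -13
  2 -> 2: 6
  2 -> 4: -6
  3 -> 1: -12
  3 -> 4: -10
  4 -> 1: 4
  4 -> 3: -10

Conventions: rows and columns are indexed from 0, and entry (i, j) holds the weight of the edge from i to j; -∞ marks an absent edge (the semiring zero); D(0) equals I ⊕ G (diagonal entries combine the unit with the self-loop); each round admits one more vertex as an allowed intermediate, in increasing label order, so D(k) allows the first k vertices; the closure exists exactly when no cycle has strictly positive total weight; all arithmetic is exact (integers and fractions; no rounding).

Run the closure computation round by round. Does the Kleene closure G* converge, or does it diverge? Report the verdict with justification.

Detection: at round 0, diagonal entry (2, 2) turns strictly positive.
Key observation: the cycle 2->2 has total weight 6, which is strictly positive.
Answer: DIVERGES — positive cycle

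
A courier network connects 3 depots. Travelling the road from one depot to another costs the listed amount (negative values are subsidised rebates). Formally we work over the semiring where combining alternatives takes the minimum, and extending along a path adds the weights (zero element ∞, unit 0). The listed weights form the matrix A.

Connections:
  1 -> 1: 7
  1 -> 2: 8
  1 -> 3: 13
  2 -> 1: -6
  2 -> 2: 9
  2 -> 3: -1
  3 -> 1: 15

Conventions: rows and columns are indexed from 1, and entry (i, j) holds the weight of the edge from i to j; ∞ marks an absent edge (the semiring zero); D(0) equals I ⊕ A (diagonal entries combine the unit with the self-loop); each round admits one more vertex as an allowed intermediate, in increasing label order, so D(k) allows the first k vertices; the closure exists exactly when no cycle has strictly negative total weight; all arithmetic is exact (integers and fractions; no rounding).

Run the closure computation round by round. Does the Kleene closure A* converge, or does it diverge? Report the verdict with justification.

D(0):
  [0, 8, 13]
  [-6, 0, -1]
  [15, ∞, 0]
D(1):
  [0, 8, 13]
  [-6, 0, -1]
  [15, 23, 0]
D(2):
  [0, 8, 7]
  [-6, 0, -1]
  [15, 23, 0]
D(3):
  [0, 8, 7]
  [-6, 0, -1]
  [15, 23, 0]
Key observation: every diagonal entry stays at the unit through all rounds, so no improving cycle exists.
Answer: CONVERGES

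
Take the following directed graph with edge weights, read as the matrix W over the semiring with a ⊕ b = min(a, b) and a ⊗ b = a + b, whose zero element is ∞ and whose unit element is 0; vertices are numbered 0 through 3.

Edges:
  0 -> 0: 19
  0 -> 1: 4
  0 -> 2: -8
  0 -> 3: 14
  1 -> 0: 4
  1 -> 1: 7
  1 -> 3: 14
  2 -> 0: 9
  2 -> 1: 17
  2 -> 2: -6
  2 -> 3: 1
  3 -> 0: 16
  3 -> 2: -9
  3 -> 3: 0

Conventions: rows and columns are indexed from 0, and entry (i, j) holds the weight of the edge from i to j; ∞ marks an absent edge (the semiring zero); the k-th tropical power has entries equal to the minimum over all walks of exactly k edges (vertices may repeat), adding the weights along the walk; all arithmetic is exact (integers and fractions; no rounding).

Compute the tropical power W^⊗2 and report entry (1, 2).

W^⊗2:
  [1, 9, -14, -7]
  [11, 8, -4, 14]
  [3, 11, -12, -5]
  [0, 8, -15, -8]
Key observation: the optimum is the walk 1->0->2, with weight 4 + (-8) = -4.
Optimal value attained by: walk 1->0->2.
Answer: (W^⊗2)[1][2] = -4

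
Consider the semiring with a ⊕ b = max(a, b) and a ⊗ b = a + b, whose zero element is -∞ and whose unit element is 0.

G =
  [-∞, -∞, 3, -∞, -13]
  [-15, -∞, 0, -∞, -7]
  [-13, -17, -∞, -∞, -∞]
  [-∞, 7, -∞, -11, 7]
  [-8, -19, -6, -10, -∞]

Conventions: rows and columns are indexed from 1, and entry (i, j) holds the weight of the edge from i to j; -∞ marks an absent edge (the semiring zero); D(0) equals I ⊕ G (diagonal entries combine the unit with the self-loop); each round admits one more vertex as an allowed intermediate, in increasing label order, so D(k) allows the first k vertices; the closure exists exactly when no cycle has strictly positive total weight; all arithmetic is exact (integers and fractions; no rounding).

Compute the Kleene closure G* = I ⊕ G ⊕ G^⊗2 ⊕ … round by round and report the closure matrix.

D(0):
  [0, -∞, 3, -∞, -13]
  [-15, 0, 0, -∞, -7]
  [-13, -17, 0, -∞, -∞]
  [-∞, 7, -∞, 0, 7]
  [-8, -19, -6, -10, 0]
D(1):
  [0, -∞, 3, -∞, -13]
  [-15, 0, 0, -∞, -7]
  [-13, -17, 0, -∞, -26]
  [-∞, 7, -∞, 0, 7]
  [-8, -19, -5, -10, 0]
D(2):
  [0, -∞, 3, -∞, -13]
  [-15, 0, 0, -∞, -7]
  [-13, -17, 0, -∞, -24]
  [-8, 7, 7, 0, 7]
  [-8, -19, -5, -10, 0]
D(3):
  [0, -14, 3, -∞, -13]
  [-13, 0, 0, -∞, -7]
  [-13, -17, 0, -∞, -24]
  [-6, 7, 7, 0, 7]
  [-8, -19, -5, -10, 0]
D(4):
  [0, -14, 3, -∞, -13]
  [-13, 0, 0, -∞, -7]
  [-13, -17, 0, -∞, -24]
  [-6, 7, 7, 0, 7]
  [-8, -3, -3, -10, 0]
D(5):
  [0, -14, 3, -23, -13]
  [-13, 0, 0, -17, -7]
  [-13, -17, 0, -34, -24]
  [-1, 7, 7, 0, 7]
  [-8, -3, -3, -10, 0]
Answer: G* = [[0, -14, 3, -23, -13], [-13, 0, 0, -17, -7], [-13, -17, 0, -34, -24], [-1, 7, 7, 0, 7], [-8, -3, -3, -10, 0]]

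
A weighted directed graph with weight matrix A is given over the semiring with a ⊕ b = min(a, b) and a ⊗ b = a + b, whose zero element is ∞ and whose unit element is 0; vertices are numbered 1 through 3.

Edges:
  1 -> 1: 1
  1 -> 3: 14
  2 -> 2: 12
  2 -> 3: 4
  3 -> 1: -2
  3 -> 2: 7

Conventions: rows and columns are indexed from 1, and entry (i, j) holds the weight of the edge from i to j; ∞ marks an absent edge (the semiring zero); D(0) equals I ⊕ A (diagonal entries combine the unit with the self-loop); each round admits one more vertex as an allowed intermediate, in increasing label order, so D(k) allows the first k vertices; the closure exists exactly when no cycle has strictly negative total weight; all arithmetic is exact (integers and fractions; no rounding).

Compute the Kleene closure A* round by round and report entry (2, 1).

D(0):
  [0, ∞, 14]
  [∞, 0, 4]
  [-2, 7, 0]
D(1):
  [0, ∞, 14]
  [∞, 0, 4]
  [-2, 7, 0]
D(2):
  [0, ∞, 14]
  [∞, 0, 4]
  [-2, 7, 0]
D(3):
  [0, 21, 14]
  [2, 0, 4]
  [-2, 7, 0]
Answer: A*[2][1] = 2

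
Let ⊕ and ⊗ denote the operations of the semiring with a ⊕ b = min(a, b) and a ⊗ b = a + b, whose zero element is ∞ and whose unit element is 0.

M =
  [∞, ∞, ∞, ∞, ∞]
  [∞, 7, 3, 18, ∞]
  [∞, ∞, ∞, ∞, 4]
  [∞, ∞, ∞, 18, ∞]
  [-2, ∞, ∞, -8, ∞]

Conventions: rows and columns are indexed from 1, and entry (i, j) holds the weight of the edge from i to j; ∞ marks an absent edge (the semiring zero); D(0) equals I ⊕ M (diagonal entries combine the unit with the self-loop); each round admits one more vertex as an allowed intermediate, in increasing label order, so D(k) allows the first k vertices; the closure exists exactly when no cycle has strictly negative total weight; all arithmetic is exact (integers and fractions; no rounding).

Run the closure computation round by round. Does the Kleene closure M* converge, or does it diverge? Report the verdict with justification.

D(0):
  [0, ∞, ∞, ∞, ∞]
  [∞, 0, 3, 18, ∞]
  [∞, ∞, 0, ∞, 4]
  [∞, ∞, ∞, 0, ∞]
  [-2, ∞, ∞, -8, 0]
D(1):
  [0, ∞, ∞, ∞, ∞]
  [∞, 0, 3, 18, ∞]
  [∞, ∞, 0, ∞, 4]
  [∞, ∞, ∞, 0, ∞]
  [-2, ∞, ∞, -8, 0]
D(2):
  [0, ∞, ∞, ∞, ∞]
  [∞, 0, 3, 18, ∞]
  [∞, ∞, 0, ∞, 4]
  [∞, ∞, ∞, 0, ∞]
  [-2, ∞, ∞, -8, 0]
D(3):
  [0, ∞, ∞, ∞, ∞]
  [∞, 0, 3, 18, 7]
  [∞, ∞, 0, ∞, 4]
  [∞, ∞, ∞, 0, ∞]
  [-2, ∞, ∞, -8, 0]
D(4):
  [0, ∞, ∞, ∞, ∞]
  [∞, 0, 3, 18, 7]
  [∞, ∞, 0, ∞, 4]
  [∞, ∞, ∞, 0, ∞]
  [-2, ∞, ∞, -8, 0]
D(5):
  [0, ∞, ∞, ∞, ∞]
  [5, 0, 3, -1, 7]
  [2, ∞, 0, -4, 4]
  [∞, ∞, ∞, 0, ∞]
  [-2, ∞, ∞, -8, 0]
Key observation: every diagonal entry stays at the unit through all rounds, so no improving cycle exists.
Answer: CONVERGES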